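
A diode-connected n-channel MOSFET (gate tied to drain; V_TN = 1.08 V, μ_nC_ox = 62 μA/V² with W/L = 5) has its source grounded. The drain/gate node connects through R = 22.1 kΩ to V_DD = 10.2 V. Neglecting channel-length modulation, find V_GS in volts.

With gate tied to drain, V_GS = V_DS ≥ V_GS − V_TN, so the device is in saturation.
k_n = μ_nC_ox · (W/L) = 0.31 mA/V².
KCL at the drain: ½ k_n (V_GS − V_TN)² = (V_DD − V_GS)/R.
Let x = V_GS − 1.08. Then 3.43 x² + x − 9.12 = 0, giving x = 1.49 V (positive root), so V_GS = 2.57 V.
I_D = (V_DD − V_GS)/R = (10.2 − 2.57) / 22.1 = 0.345 mA.

V_GS = 2.57 V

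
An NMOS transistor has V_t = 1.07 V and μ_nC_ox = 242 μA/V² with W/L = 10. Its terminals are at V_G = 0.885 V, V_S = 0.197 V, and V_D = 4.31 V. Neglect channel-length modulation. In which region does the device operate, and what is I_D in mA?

V_GS = V_G − V_S = 0.885 − 0.197 = 0.688 V; V_DS = V_D − V_S = 4.31 − 0.197 = 4.11 V.
V_GS = 0.688 V < V_t = 1.07 V, so the transistor is in cutoff.

Cutoff; I_D = 0 mA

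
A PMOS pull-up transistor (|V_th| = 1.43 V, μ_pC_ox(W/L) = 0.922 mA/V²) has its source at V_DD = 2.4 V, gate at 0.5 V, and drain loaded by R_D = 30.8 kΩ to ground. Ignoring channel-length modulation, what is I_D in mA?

V_SG = V_DD − V_G = 2.4 − 0.5 = 1.9 V, so V_ov = 1.9 − 1.43 = 0.47 V.
Assume saturation: I_D = ½ k_p V_ov² = 0.5 × 0.922 × 0.47² = 0.102 mA, giving V_SD = V_DD − I_D R_D = 2.4 − 0.102 × 30.8 = -0.737 V.
But -0.737 V < V_ov = 0.47 V, so the device is actually in triode.
In triode I_D = k_p[V_ov V_SD − ½ V_SD²] and I_D = (V_DD − V_SD)/R_D. Equating: 14.2 V_SD² − 14.35 V_SD + 2.4 = 0, giving V_SD = 0.212 V (the root below V_ov).
I_D = (2.4 − 0.212) / 30.8 = 0.0711 mA.

I_D = 0.0711 mA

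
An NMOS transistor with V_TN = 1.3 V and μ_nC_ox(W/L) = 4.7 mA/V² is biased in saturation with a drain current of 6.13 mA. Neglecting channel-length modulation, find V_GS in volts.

V_GS = 2.92 V

In saturation I_D = ½ k_n (V_GS − V_TN)², so V_GS − V_TN = √(2 I_D / k_n) = √(2 × 6.13 / 4.7) = 1.62 V.
V_GS = 1.3 + 1.62 = 2.92 V.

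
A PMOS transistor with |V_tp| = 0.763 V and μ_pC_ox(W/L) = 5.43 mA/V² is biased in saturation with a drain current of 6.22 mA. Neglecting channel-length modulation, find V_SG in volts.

V_SG = 2.28 V

In saturation I_D = ½ k_p (V_SG − |V_tp|)², so V_SG − |V_tp| = √(2 I_D / k_p) = √(2 × 6.22 / 5.43) = 1.51 V.
V_SG = 0.763 + 1.51 = 2.28 V.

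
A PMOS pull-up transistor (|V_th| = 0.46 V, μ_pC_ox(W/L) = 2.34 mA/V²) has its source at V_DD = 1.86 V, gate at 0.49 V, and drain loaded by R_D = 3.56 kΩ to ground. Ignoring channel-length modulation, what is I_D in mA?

I_D = 0.453 mA

V_SG = V_DD − V_G = 1.86 − 0.49 = 1.37 V, so V_ov = 1.37 − 0.46 = 0.91 V.
Assume saturation: I_D = ½ k_p V_ov² = 0.5 × 2.34 × 0.91² = 0.969 mA, giving V_SD = V_DD − I_D R_D = 1.86 − 0.969 × 3.56 = -1.59 V.
But -1.59 V < V_ov = 0.91 V, so the device is actually in triode.
In triode I_D = k_p[V_ov V_SD − ½ V_SD²] and I_D = (V_DD − V_SD)/R_D. Equating: 4.17 V_SD² − 8.581 V_SD + 1.86 = 0, giving V_SD = 0.246 V (the root below V_ov).
I_D = (1.86 − 0.246) / 3.56 = 0.453 mA.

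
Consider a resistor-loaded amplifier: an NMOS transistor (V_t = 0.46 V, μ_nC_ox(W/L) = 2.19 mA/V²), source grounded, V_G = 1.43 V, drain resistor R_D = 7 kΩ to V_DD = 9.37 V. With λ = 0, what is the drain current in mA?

I_D = 1.03 mA

V_GS = V_G = 1.43 V, so V_ov = 1.43 − 0.46 = 0.97 V.
Assume saturation: I_D = ½ k_n V_ov² = 0.5 × 2.19 × 0.97² = 1.03 mA, giving V_DS = V_DD − I_D R_D = 9.37 − 1.03 × 7 = 2.16 V.
V_DS = 2.16 V ≥ V_ov = 0.97 V, confirming saturation.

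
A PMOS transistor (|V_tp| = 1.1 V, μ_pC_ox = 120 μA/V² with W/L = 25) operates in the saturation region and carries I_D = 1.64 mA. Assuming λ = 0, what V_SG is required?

V_SG = 2.15 V

k_p = μ_pC_ox · (W/L) = 3 mA/V².
In saturation I_D = ½ k_p (V_SG − |V_tp|)², so V_SG − |V_tp| = √(2 I_D / k_p) = √(2 × 1.64 / 3) = 1.05 V.
V_SG = 1.1 + 1.05 = 2.15 V.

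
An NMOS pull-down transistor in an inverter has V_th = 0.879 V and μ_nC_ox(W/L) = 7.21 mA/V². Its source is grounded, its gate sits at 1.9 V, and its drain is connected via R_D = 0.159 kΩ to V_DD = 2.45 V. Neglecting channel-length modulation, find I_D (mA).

V_GS = V_G = 1.9 V, so V_ov = 1.9 − 0.879 = 1.02 V.
Assume saturation: I_D = ½ k_n V_ov² = 0.5 × 7.21 × 1.02² = 3.76 mA, giving V_DS = V_DD − I_D R_D = 2.45 − 3.76 × 0.159 = 1.85 V.
V_DS = 1.85 V ≥ V_ov = 1.02 V, confirming saturation.

I_D = 3.76 mA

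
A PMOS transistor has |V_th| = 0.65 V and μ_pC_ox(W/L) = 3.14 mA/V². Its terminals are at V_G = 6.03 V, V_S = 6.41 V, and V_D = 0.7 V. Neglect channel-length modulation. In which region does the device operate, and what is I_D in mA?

V_SG = V_S − V_G = 6.41 − 6.03 = 0.38 V; V_SD = V_S − V_D = 6.41 − 0.7 = 5.71 V.
V_SG = 0.38 V < |V_th| = 0.65 V, so the transistor is in cutoff.

Cutoff; I_D = 0 mA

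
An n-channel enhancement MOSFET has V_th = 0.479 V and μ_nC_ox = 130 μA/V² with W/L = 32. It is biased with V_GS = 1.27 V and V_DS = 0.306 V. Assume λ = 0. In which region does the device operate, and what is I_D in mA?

Triode; I_D = 0.812 mA

k_n = μ_nC_ox · (W/L) = 4.16 mA/V².
V_ov = V_GS − V_th = 1.27 − 0.479 = 0.791 V.
Since V_DS = 0.306 V < V_ov = 0.791 V, the device is in the triode region.
I_D = k_n [V_ov · V_DS − ½ V_DS²] = 4.16 × [0.791 × 0.306 − 0.5 × 0.306²] = 0.812 mA.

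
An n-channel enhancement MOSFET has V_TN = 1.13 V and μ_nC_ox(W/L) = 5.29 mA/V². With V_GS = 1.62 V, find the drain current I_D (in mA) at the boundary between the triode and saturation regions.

I_D = 0.635 mA

At the boundary V_DS = V_ov = V_GS − V_TN = 1.62 − 1.13 = 0.49 V.
I_D = ½ k_n V_ov² = 0.5 × 5.29 × 0.49² = 0.635 mA.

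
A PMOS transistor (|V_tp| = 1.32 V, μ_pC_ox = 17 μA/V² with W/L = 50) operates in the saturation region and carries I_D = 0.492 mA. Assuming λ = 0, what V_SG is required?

V_SG = 2.40 V

k_p = μ_pC_ox · (W/L) = 0.85 mA/V².
In saturation I_D = ½ k_p (V_SG − |V_tp|)², so V_SG − |V_tp| = √(2 I_D / k_p) = √(2 × 0.492 / 0.85) = 1.08 V.
V_SG = 1.32 + 1.08 = 2.4 V.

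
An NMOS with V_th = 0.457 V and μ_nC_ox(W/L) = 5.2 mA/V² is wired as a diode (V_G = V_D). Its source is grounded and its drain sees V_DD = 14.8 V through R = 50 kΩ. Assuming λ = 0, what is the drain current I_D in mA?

With gate tied to drain, V_GS = V_DS ≥ V_GS − V_th, so the device is in saturation.
KCL at the drain: ½ k_n (V_GS − V_th)² = (V_DD − V_GS)/R.
Let x = V_GS − 0.457. Then 130 x² + x − 14.34 = 0, giving x = 0.328 V (positive root), so V_GS = 0.785 V.
I_D = (V_DD − V_GS)/R = (14.8 − 0.785) / 50 = 0.28 mA.

I_D = 0.280 mA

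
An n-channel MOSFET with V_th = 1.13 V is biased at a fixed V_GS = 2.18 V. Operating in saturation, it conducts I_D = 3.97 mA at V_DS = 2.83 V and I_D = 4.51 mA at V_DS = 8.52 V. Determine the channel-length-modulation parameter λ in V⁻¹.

With V_GS fixed, I_D ∝ (1 + λ V_DS) in saturation, so I_D2/I_D1 = (1 + λ V_DS2)/(1 + λ V_DS1).
4.51/3.97 = 1.136 = (1 + 8.52 λ)/(1 + 2.83 λ).
Solving: λ (I_D1 V_DS2 − I_D2 V_DS1) = I_D2 − I_D1, so λ = (4.51 − 3.97) / (3.97 × 8.52 − 4.51 × 2.83) = 0.54 / 21.1 = 0.0256 V⁻¹.

λ = 0.0256 V⁻¹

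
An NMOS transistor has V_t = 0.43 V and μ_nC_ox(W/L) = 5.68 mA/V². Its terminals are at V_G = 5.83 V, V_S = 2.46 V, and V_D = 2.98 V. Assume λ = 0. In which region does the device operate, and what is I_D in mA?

V_GS = V_G − V_S = 5.83 − 2.46 = 3.37 V; V_DS = V_D − V_S = 2.98 − 2.46 = 0.52 V.
V_ov = V_GS − V_t = 3.37 − 0.43 = 2.94 V.
Since V_DS = 0.52 V < V_ov = 2.94 V, the device is in the triode region.
I_D = k_n [V_ov · V_DS − ½ V_DS²] = 5.68 × [2.94 × 0.52 − 0.5 × 0.52²] = 7.92 mA.

Triode; I_D = 7.92 mA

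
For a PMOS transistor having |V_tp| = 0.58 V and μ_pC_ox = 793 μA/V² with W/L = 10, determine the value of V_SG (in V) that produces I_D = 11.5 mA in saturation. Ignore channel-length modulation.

V_SG = 2.28 V

k_p = μ_pC_ox · (W/L) = 7.93 mA/V².
In saturation I_D = ½ k_p (V_SG − |V_tp|)², so V_SG − |V_tp| = √(2 I_D / k_p) = √(2 × 11.5 / 7.93) = 1.7 V.
V_SG = 0.58 + 1.7 = 2.28 V.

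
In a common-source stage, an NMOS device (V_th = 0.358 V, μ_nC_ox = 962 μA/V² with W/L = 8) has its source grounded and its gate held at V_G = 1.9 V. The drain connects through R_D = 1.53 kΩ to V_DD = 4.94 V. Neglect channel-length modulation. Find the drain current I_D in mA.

V_GS = V_G = 1.9 V, so V_ov = 1.9 − 0.358 = 1.54 V.
k_n = μ_nC_ox · (W/L) = 7.696 mA/V².
Assume saturation: I_D = ½ k_n V_ov² = 0.5 × 7.696 × 1.54² = 9.15 mA, giving V_DS = V_DD − I_D R_D = 4.94 − 9.15 × 1.53 = -9.06 V.
But -9.06 V < V_ov = 1.54 V, so the device is actually in triode.
In triode I_D = k_n[V_ov V_DS − ½ V_DS²] and I_D = (V_DD − V_DS)/R_D. Equating: 5.89 V_DS² − 19.16 V_DS + 4.94 = 0, giving V_DS = 0.282 V (the root below V_ov).
I_D = (4.94 − 0.282) / 1.53 = 3.04 mA.

I_D = 3.04 mA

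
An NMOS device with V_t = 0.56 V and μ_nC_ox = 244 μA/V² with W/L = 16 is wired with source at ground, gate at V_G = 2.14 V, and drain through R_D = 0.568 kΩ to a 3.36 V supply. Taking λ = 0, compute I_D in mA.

V_GS = V_G = 2.14 V, so V_ov = 2.14 − 0.56 = 1.58 V.
k_n = μ_nC_ox · (W/L) = 3.904 mA/V².
Assume saturation: I_D = ½ k_n V_ov² = 0.5 × 3.904 × 1.58² = 4.87 mA, giving V_DS = V_DD − I_D R_D = 3.36 − 4.87 × 0.568 = 0.592 V.
But 0.592 V < V_ov = 1.58 V, so the device is actually in triode.
In triode I_D = k_n[V_ov V_DS − ½ V_DS²] and I_D = (V_DD − V_DS)/R_D. Equating: 1.11 V_DS² − 4.504 V_DS + 3.36 = 0, giving V_DS = 0.985 V (the root below V_ov).
I_D = (3.36 − 0.985) / 0.568 = 4.18 mA.

I_D = 4.18 mA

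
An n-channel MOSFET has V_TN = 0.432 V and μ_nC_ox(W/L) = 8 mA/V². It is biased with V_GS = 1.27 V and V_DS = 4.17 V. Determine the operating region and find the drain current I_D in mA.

Saturation; I_D = 2.81 mA

V_ov = V_GS − V_TN = 1.27 − 0.432 = 0.838 V.
Since V_DS = 4.17 V ≥ V_ov = 0.838 V, the device is in saturation.
I_D = ½ k_n V_ov² = 0.5 × 8 × 0.838² = 2.81 mA.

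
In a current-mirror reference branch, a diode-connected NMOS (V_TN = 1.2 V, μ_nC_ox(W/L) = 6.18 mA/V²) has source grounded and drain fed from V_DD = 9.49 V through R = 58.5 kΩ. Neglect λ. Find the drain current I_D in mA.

With gate tied to drain, V_GS = V_DS ≥ V_GS − V_TN, so the device is in saturation.
KCL at the drain: ½ k_n (V_GS − V_TN)² = (V_DD − V_GS)/R.
Let x = V_GS − 1.2. Then 181 x² + x − 8.29 = 0, giving x = 0.211 V (positive root), so V_GS = 1.41 V.
I_D = (V_DD − V_GS)/R = (9.49 − 1.41) / 58.5 = 0.138 mA.

I_D = 0.138 mA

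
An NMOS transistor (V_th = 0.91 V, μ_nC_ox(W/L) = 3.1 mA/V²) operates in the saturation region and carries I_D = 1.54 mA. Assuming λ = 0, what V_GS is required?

V_GS = 1.91 V

In saturation I_D = ½ k_n (V_GS − V_th)², so V_GS − V_th = √(2 I_D / k_n) = √(2 × 1.54 / 3.1) = 0.997 V.
V_GS = 0.91 + 0.997 = 1.91 V.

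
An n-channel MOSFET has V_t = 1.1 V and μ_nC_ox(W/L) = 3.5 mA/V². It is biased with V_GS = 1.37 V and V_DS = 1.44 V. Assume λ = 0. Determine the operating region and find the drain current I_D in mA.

V_ov = V_GS − V_t = 1.37 − 1.1 = 0.27 V.
Since V_DS = 1.44 V ≥ V_ov = 0.27 V, the device is in saturation.
I_D = ½ k_n V_ov² = 0.5 × 3.5 × 0.27² = 0.128 mA.

Saturation; I_D = 0.128 mA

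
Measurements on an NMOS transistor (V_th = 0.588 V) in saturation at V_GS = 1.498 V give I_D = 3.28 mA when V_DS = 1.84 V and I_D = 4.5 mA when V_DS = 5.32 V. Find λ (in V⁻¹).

λ = 0.133 V⁻¹

With V_GS fixed, I_D ∝ (1 + λ V_DS) in saturation, so I_D2/I_D1 = (1 + λ V_DS2)/(1 + λ V_DS1).
4.5/3.28 = 1.372 = (1 + 5.32 λ)/(1 + 1.84 λ).
Solving: λ (I_D1 V_DS2 − I_D2 V_DS1) = I_D2 − I_D1, so λ = (4.5 − 3.28) / (3.28 × 5.32 − 4.5 × 1.84) = 1.22 / 9.17 = 0.133 V⁻¹.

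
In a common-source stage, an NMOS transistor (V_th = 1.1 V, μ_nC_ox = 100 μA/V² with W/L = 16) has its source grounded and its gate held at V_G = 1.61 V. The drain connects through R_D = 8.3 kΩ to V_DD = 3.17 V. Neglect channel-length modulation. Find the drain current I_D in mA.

V_GS = V_G = 1.61 V, so V_ov = 1.61 − 1.1 = 0.51 V.
k_n = μ_nC_ox · (W/L) = 1.6 mA/V².
Assume saturation: I_D = ½ k_n V_ov² = 0.5 × 1.6 × 0.51² = 0.208 mA, giving V_DS = V_DD − I_D R_D = 3.17 − 0.208 × 8.3 = 1.44 V.
V_DS = 1.44 V ≥ V_ov = 0.51 V, confirming saturation.

I_D = 0.208 mA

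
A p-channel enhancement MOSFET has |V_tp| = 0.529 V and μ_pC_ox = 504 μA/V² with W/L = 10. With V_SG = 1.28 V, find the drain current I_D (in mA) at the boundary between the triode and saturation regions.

At the boundary V_SD = V_ov = V_SG − |V_tp| = 1.28 − 0.529 = 0.751 V.
k_p = μ_pC_ox · (W/L) = 5.04 mA/V².
I_D = ½ k_p V_ov² = 0.5 × 5.04 × 0.751² = 1.42 mA.

I_D = 1.42 mA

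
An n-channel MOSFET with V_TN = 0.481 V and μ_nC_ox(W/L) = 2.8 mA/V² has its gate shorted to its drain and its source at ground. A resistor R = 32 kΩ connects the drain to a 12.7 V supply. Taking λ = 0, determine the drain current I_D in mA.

With gate tied to drain, V_GS = V_DS ≥ V_GS − V_TN, so the device is in saturation.
KCL at the drain: ½ k_n (V_GS − V_TN)² = (V_DD − V_GS)/R.
Let x = V_GS − 0.481. Then 44.8 x² + x − 12.22 = 0, giving x = 0.511 V (positive root), so V_GS = 0.992 V.
I_D = (V_DD − V_GS)/R = (12.7 − 0.992) / 32 = 0.366 mA.

I_D = 0.366 mA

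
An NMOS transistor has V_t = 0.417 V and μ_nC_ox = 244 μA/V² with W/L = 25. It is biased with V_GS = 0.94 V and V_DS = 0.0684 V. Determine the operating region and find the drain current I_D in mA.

Triode; I_D = 0.204 mA

k_n = μ_nC_ox · (W/L) = 6.1 mA/V².
V_ov = V_GS − V_t = 0.94 − 0.417 = 0.523 V.
Since V_DS = 0.0684 V < V_ov = 0.523 V, the device is in the triode region.
I_D = k_n [V_ov · V_DS − ½ V_DS²] = 6.1 × [0.523 × 0.0684 − 0.5 × 0.0684²] = 0.204 mA.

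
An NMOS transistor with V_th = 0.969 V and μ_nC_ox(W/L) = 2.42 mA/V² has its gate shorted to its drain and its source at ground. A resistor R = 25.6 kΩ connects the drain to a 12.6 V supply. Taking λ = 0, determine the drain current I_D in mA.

I_D = 0.431 mA

With gate tied to drain, V_GS = V_DS ≥ V_GS − V_th, so the device is in saturation.
KCL at the drain: ½ k_n (V_GS − V_th)² = (V_DD − V_GS)/R.
Let x = V_GS − 0.969. Then 31 x² + x − 11.63 = 0, giving x = 0.597 V (positive root), so V_GS = 1.57 V.
I_D = (V_DD − V_GS)/R = (12.6 − 1.57) / 25.6 = 0.431 mA.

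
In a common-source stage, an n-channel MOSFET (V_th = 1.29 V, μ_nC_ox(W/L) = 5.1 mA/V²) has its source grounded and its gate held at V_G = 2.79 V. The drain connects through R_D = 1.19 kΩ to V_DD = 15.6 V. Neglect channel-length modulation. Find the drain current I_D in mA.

I_D = 5.74 mA

V_GS = V_G = 2.79 V, so V_ov = 2.79 − 1.29 = 1.5 V.
Assume saturation: I_D = ½ k_n V_ov² = 0.5 × 5.1 × 1.5² = 5.74 mA, giving V_DS = V_DD − I_D R_D = 15.6 − 5.74 × 1.19 = 8.77 V.
V_DS = 8.77 V ≥ V_ov = 1.5 V, confirming saturation.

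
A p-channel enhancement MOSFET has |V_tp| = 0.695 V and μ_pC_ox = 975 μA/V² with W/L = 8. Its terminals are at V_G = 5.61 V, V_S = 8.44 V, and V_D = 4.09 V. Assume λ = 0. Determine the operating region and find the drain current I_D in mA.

Saturation; I_D = 17.8 mA

V_SG = V_S − V_G = 8.44 − 5.61 = 2.83 V; V_SD = V_S − V_D = 8.44 − 4.09 = 4.35 V.
k_p = μ_pC_ox · (W/L) = 7.8 mA/V².
V_ov = V_SG − |V_tp| = 2.83 − 0.695 = 2.13 V.
Since V_SD = 4.35 V ≥ V_ov = 2.13 V, the device is in saturation.
I_D = ½ k_p V_ov² = 0.5 × 7.8 × 2.13² = 17.8 mA.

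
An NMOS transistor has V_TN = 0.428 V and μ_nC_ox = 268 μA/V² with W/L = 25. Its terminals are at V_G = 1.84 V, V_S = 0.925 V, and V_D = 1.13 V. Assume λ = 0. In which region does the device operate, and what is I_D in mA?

V_GS = V_G − V_S = 1.84 − 0.925 = 0.915 V; V_DS = V_D − V_S = 1.13 − 0.925 = 0.205 V.
k_n = μ_nC_ox · (W/L) = 6.7 mA/V².
V_ov = V_GS − V_TN = 0.915 − 0.428 = 0.487 V.
Since V_DS = 0.205 V < V_ov = 0.487 V, the device is in the triode region.
I_D = k_n [V_ov · V_DS − ½ V_DS²] = 6.7 × [0.487 × 0.205 − 0.5 × 0.205²] = 0.528 mA.

Triode; I_D = 0.528 mA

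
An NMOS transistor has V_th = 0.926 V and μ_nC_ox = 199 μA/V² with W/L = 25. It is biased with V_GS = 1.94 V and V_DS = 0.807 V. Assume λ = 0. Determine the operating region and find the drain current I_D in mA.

Triode; I_D = 2.45 mA

k_n = μ_nC_ox · (W/L) = 4.975 mA/V².
V_ov = V_GS − V_th = 1.94 − 0.926 = 1.01 V.
Since V_DS = 0.807 V < V_ov = 1.01 V, the device is in the triode region.
I_D = k_n [V_ov · V_DS − ½ V_DS²] = 4.975 × [1.01 × 0.807 − 0.5 × 0.807²] = 2.45 mA.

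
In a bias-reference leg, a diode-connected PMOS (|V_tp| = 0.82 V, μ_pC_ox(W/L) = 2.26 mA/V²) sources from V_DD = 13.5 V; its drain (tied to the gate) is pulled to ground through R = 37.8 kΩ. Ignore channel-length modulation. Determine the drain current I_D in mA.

With gate tied to drain, V_SG = V_SD ≥ V_SG − |V_tp|, so the device is in saturation.
KCL at the drain: ½ k_p (V_SG − |V_tp|)² = (V_DD − V_SG)/R.
Let x = V_SG − 0.82. Then 42.7 x² + x − 12.68 = 0, giving x = 0.533 V (positive root), so V_SG = 1.35 V.
I_D = (V_DD − V_SG)/R = (13.5 − 1.35) / 37.8 = 0.321 mA.

I_D = 0.321 mA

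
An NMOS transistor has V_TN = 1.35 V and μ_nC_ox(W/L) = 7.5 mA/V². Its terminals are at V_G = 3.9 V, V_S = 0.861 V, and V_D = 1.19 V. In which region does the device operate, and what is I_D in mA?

V_GS = V_G − V_S = 3.9 − 0.861 = 3.04 V; V_DS = V_D − V_S = 1.19 − 0.861 = 0.329 V.
V_ov = V_GS − V_TN = 3.04 − 1.35 = 1.69 V.
Since V_DS = 0.329 V < V_ov = 1.69 V, the device is in the triode region.
I_D = k_n [V_ov · V_DS − ½ V_DS²] = 7.5 × [1.69 × 0.329 − 0.5 × 0.329²] = 3.76 mA.

Triode; I_D = 3.76 mA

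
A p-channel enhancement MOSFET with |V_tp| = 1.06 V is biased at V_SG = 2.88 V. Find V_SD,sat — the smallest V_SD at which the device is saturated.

V_SD,sat = 1.82 V

The boundary between triode and saturation is V_SD = V_SG − |V_tp| = V_ov.
V_ov = 2.88 − 1.06 = 1.82 V.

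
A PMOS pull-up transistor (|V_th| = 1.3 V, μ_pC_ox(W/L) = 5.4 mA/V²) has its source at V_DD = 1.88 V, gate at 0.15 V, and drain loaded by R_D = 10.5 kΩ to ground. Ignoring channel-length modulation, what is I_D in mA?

V_SG = V_DD − V_G = 1.88 − 0.15 = 1.73 V, so V_ov = 1.73 − 1.3 = 0.43 V.
Assume saturation: I_D = ½ k_p V_ov² = 0.5 × 5.4 × 0.43² = 0.499 mA, giving V_SD = V_DD − I_D R_D = 1.88 − 0.499 × 10.5 = -3.36 V.
But -3.36 V < V_ov = 0.43 V, so the device is actually in triode.
In triode I_D = k_p[V_ov V_SD − ½ V_SD²] and I_D = (V_DD − V_SD)/R_D. Equating: 28.4 V_SD² − 25.38 V_SD + 1.88 = 0, giving V_SD = 0.0815 V (the root below V_ov).
I_D = (1.88 − 0.0815) / 10.5 = 0.171 mA.

I_D = 0.171 mA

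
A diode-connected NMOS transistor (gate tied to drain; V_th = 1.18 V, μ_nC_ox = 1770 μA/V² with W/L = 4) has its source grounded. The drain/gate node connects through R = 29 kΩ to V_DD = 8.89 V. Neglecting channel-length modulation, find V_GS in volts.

With gate tied to drain, V_GS = V_DS ≥ V_GS − V_th, so the device is in saturation.
k_n = μ_nC_ox · (W/L) = 7.08 mA/V².
KCL at the drain: ½ k_n (V_GS − V_th)² = (V_DD − V_GS)/R.
Let x = V_GS − 1.18. Then 103 x² + x − 7.71 = 0, giving x = 0.269 V (positive root), so V_GS = 1.45 V.
I_D = (V_DD − V_GS)/R = (8.89 − 1.45) / 29 = 0.257 mA.

V_GS = 1.45 V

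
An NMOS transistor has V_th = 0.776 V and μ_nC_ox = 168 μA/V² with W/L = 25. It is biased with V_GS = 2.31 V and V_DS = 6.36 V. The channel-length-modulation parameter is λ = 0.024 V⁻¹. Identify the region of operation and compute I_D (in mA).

k_n = μ_nC_ox · (W/L) = 4.2 mA/V².
V_ov = V_GS − V_th = 2.31 − 0.776 = 1.53 V.
Since V_DS = 6.36 V ≥ V_ov = 1.53 V, the device is in saturation.
I_D = ½ k_n V_ov² (1 + λ V_DS) = 0.5 × 4.2 × 1.53² × (1 + 0.024 × 6.36) = 5.7 mA.

Saturation; I_D = 5.70 mA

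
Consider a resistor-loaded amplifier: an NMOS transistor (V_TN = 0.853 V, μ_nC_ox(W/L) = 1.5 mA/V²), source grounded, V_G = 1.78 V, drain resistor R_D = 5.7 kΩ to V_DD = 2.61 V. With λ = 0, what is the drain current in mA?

I_D = 0.396 mA

V_GS = V_G = 1.78 V, so V_ov = 1.78 − 0.853 = 0.927 V.
Assume saturation: I_D = ½ k_n V_ov² = 0.5 × 1.5 × 0.927² = 0.644 mA, giving V_DS = V_DD − I_D R_D = 2.61 − 0.644 × 5.7 = -1.06 V.
But -1.06 V < V_ov = 0.927 V, so the device is actually in triode.
In triode I_D = k_n[V_ov V_DS − ½ V_DS²] and I_D = (V_DD − V_DS)/R_D. Equating: 4.28 V_DS² − 8.926 V_DS + 2.61 = 0, giving V_DS = 0.352 V (the root below V_ov).
I_D = (2.61 − 0.352) / 5.7 = 0.396 mA.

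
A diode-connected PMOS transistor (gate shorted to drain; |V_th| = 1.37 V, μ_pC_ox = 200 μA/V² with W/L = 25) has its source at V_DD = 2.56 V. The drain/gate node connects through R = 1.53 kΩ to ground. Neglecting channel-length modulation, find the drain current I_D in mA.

I_D = 0.489 mA

With gate tied to drain, V_SG = V_SD ≥ V_SG − |V_th|, so the device is in saturation.
k_p = μ_pC_ox · (W/L) = 5 mA/V².
KCL at the drain: ½ k_p (V_SG − |V_th|)² = (V_DD − V_SG)/R.
Let x = V_SG − 1.37. Then 3.83 x² + x − 1.19 = 0, giving x = 0.442 V (positive root), so V_SG = 1.81 V.
I_D = (V_DD − V_SG)/R = (2.56 − 1.81) / 1.53 = 0.489 mA.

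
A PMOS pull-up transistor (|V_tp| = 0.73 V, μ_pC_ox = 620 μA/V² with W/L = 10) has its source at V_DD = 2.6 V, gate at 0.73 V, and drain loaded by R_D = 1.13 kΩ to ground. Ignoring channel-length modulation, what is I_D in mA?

I_D = 2.01 mA

V_SG = V_DD − V_G = 2.6 − 0.73 = 1.87 V, so V_ov = 1.87 − 0.73 = 1.14 V.
k_p = μ_pC_ox · (W/L) = 6.2 mA/V².
Assume saturation: I_D = ½ k_p V_ov² = 0.5 × 6.2 × 1.14² = 4.03 mA, giving V_SD = V_DD − I_D R_D = 2.6 − 4.03 × 1.13 = -1.95 V.
But -1.95 V < V_ov = 1.14 V, so the device is actually in triode.
In triode I_D = k_p[V_ov V_SD − ½ V_SD²] and I_D = (V_DD − V_SD)/R_D. Equating: 3.5 V_SD² − 8.987 V_SD + 2.6 = 0, giving V_SD = 0.332 V (the root below V_ov).
I_D = (2.6 − 0.332) / 1.13 = 2.01 mA.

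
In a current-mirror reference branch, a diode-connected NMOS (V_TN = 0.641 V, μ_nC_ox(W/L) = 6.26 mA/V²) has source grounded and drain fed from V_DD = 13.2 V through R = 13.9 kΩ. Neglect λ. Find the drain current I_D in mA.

With gate tied to drain, V_GS = V_DS ≥ V_GS − V_TN, so the device is in saturation.
KCL at the drain: ½ k_n (V_GS − V_TN)² = (V_DD − V_GS)/R.
Let x = V_GS − 0.641. Then 43.5 x² + x − 12.56 = 0, giving x = 0.526 V (positive root), so V_GS = 1.17 V.
I_D = (V_DD − V_GS)/R = (13.2 − 1.17) / 13.9 = 0.866 mA.

I_D = 0.866 mA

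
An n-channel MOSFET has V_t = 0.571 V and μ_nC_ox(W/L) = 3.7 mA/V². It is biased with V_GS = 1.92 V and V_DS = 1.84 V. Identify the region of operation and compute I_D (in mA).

Saturation; I_D = 3.37 mA

V_ov = V_GS − V_t = 1.92 − 0.571 = 1.35 V.
Since V_DS = 1.84 V ≥ V_ov = 1.35 V, the device is in saturation.
I_D = ½ k_n V_ov² = 0.5 × 3.7 × 1.35² = 3.37 mA.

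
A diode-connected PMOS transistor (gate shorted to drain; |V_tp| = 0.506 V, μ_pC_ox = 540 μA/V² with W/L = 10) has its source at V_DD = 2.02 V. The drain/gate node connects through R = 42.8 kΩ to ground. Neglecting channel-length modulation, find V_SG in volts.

V_SG = 0.616 V

With gate tied to drain, V_SG = V_SD ≥ V_SG − |V_tp|, so the device is in saturation.
k_p = μ_pC_ox · (W/L) = 5.4 mA/V².
KCL at the drain: ½ k_p (V_SG − |V_tp|)² = (V_DD − V_SG)/R.
Let x = V_SG − 0.506. Then 116 x² + x − 1.514 = 0, giving x = 0.11 V (positive root), so V_SG = 0.616 V.
I_D = (V_DD − V_SG)/R = (2.02 − 0.616) / 42.8 = 0.0328 mA.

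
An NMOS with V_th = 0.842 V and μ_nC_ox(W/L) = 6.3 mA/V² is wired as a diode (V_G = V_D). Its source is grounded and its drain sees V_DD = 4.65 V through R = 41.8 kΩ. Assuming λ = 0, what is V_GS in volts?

V_GS = 1.01 V

With gate tied to drain, V_GS = V_DS ≥ V_GS − V_th, so the device is in saturation.
KCL at the drain: ½ k_n (V_GS − V_th)² = (V_DD − V_GS)/R.
Let x = V_GS − 0.842. Then 132 x² + x − 3.808 = 0, giving x = 0.166 V (positive root), so V_GS = 1.01 V.
I_D = (V_DD − V_GS)/R = (4.65 − 1.01) / 41.8 = 0.0871 mA.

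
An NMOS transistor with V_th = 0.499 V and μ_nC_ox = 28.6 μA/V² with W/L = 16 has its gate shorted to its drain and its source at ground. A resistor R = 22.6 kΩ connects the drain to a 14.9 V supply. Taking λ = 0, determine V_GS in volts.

With gate tied to drain, V_GS = V_DS ≥ V_GS − V_th, so the device is in saturation.
k_n = μ_nC_ox · (W/L) = 0.4576 mA/V².
KCL at the drain: ½ k_n (V_GS − V_th)² = (V_DD − V_GS)/R.
Let x = V_GS − 0.499. Then 5.17 x² + x − 14.4 = 0, giving x = 1.57 V (positive root), so V_GS = 2.07 V.
I_D = (V_DD − V_GS)/R = (14.9 − 2.07) / 22.6 = 0.568 mA.

V_GS = 2.07 V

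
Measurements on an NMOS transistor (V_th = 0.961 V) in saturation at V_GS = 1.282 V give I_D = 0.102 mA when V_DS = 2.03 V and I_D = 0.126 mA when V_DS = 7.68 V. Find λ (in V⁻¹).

λ = 0.0455 V⁻¹

With V_GS fixed, I_D ∝ (1 + λ V_DS) in saturation, so I_D2/I_D1 = (1 + λ V_DS2)/(1 + λ V_DS1).
0.126/0.102 = 1.235 = (1 + 7.68 λ)/(1 + 2.03 λ).
Solving: λ (I_D1 V_DS2 − I_D2 V_DS1) = I_D2 − I_D1, so λ = (0.126 − 0.102) / (0.102 × 7.68 − 0.126 × 2.03) = 0.024 / 0.528 = 0.0455 V⁻¹.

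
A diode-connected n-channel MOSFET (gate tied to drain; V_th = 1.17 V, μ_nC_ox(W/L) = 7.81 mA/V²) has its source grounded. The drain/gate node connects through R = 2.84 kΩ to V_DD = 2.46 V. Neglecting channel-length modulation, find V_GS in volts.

V_GS = 1.47 V

With gate tied to drain, V_GS = V_DS ≥ V_GS − V_th, so the device is in saturation.
KCL at the drain: ½ k_n (V_GS − V_th)² = (V_DD − V_GS)/R.
Let x = V_GS − 1.17. Then 11.1 x² + x − 1.29 = 0, giving x = 0.299 V (positive root), so V_GS = 1.47 V.
I_D = (V_DD − V_GS)/R = (2.46 − 1.47) / 2.84 = 0.349 mA.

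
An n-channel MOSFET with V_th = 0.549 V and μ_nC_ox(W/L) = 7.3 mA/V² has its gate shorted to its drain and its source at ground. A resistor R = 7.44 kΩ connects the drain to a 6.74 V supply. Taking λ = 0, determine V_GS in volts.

V_GS = 1.01 V

With gate tied to drain, V_GS = V_DS ≥ V_GS − V_th, so the device is in saturation.
KCL at the drain: ½ k_n (V_GS − V_th)² = (V_DD − V_GS)/R.
Let x = V_GS − 0.549. Then 27.2 x² + x − 6.191 = 0, giving x = 0.459 V (positive root), so V_GS = 1.01 V.
I_D = (V_DD − V_GS)/R = (6.74 − 1.01) / 7.44 = 0.77 mA.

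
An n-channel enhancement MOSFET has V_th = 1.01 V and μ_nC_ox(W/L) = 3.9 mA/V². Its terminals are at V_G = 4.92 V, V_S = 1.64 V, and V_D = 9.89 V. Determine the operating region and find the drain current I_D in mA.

V_GS = V_G − V_S = 4.92 − 1.64 = 3.28 V; V_DS = V_D − V_S = 9.89 − 1.64 = 8.25 V.
V_ov = V_GS − V_th = 3.28 − 1.01 = 2.27 V.
Since V_DS = 8.25 V ≥ V_ov = 2.27 V, the device is in saturation.
I_D = ½ k_n V_ov² = 0.5 × 3.9 × 2.27² = 10 mA.

Saturation; I_D = 10.0 mA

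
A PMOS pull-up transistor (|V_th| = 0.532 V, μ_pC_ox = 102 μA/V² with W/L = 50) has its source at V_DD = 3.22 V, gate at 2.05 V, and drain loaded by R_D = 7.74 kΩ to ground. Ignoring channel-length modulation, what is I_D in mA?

V_SG = V_DD − V_G = 3.22 − 2.05 = 1.17 V, so V_ov = 1.17 − 0.532 = 0.638 V.
k_p = μ_pC_ox · (W/L) = 5.1 mA/V².
Assume saturation: I_D = ½ k_p V_ov² = 0.5 × 5.1 × 0.638² = 1.04 mA, giving V_SD = V_DD − I_D R_D = 3.22 − 1.04 × 7.74 = -4.81 V.
But -4.81 V < V_ov = 0.638 V, so the device is actually in triode.
In triode I_D = k_p[V_ov V_SD − ½ V_SD²] and I_D = (V_DD − V_SD)/R_D. Equating: 19.7 V_SD² − 26.18 V_SD + 3.22 = 0, giving V_SD = 0.137 V (the root below V_ov).
I_D = (3.22 − 0.137) / 7.74 = 0.398 mA.

I_D = 0.398 mA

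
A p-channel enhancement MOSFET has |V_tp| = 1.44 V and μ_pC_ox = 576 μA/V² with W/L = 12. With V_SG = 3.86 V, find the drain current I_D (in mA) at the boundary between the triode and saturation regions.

I_D = 20.2 mA

At the boundary V_SD = V_ov = V_SG − |V_tp| = 3.86 − 1.44 = 2.42 V.
k_p = μ_pC_ox · (W/L) = 6.912 mA/V².
I_D = ½ k_p V_ov² = 0.5 × 6.912 × 2.42² = 20.2 mA.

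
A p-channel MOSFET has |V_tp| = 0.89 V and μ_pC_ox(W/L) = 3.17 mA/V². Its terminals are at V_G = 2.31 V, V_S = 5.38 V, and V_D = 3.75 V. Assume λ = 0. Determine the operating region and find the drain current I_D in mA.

V_SG = V_S − V_G = 5.38 − 2.31 = 3.07 V; V_SD = V_S − V_D = 5.38 − 3.75 = 1.63 V.
V_ov = V_SG − |V_tp| = 3.07 − 0.89 = 2.18 V.
Since V_SD = 1.63 V < V_ov = 2.18 V, the device is in the triode region.
I_D = k_p [V_ov · V_SD − ½ V_SD²] = 3.17 × [2.18 × 1.63 − 0.5 × 1.63²] = 7.05 mA.

Triode; I_D = 7.05 mA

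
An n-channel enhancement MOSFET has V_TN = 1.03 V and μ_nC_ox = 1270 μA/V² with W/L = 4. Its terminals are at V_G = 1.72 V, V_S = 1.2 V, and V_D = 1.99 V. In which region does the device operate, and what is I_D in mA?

Cutoff; I_D = 0 mA

V_GS = V_G − V_S = 1.72 − 1.2 = 0.52 V; V_DS = V_D − V_S = 1.99 − 1.2 = 0.79 V.
V_GS = 0.52 V < V_TN = 1.03 V, so the transistor is in cutoff.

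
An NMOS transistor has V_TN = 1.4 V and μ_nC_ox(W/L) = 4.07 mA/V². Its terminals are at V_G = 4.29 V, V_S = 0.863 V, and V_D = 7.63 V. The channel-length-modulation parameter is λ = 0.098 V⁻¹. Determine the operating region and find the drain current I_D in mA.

V_GS = V_G − V_S = 4.29 − 0.863 = 3.43 V; V_DS = V_D − V_S = 7.63 − 0.863 = 6.77 V.
V_ov = V_GS − V_TN = 3.43 − 1.4 = 2.03 V.
Since V_DS = 6.77 V ≥ V_ov = 2.03 V, the device is in saturation.
I_D = ½ k_n V_ov² (1 + λ V_DS) = 0.5 × 4.07 × 2.03² × (1 + 0.098 × 6.77) = 13.9 mA.

Saturation; I_D = 13.9 mA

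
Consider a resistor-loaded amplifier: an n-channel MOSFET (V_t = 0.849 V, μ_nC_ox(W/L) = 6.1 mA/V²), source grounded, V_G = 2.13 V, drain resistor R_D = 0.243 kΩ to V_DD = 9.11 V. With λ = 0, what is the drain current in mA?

V_GS = V_G = 2.13 V, so V_ov = 2.13 − 0.849 = 1.28 V.
Assume saturation: I_D = ½ k_n V_ov² = 0.5 × 6.1 × 1.28² = 5 mA, giving V_DS = V_DD − I_D R_D = 9.11 − 5 × 0.243 = 7.89 V.
V_DS = 7.89 V ≥ V_ov = 1.28 V, confirming saturation.

I_D = 5.00 mA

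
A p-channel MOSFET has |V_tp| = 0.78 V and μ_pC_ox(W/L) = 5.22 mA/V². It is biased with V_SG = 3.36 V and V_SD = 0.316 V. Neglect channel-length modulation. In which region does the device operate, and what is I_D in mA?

V_ov = V_SG − |V_tp| = 3.36 − 0.78 = 2.58 V.
Since V_SD = 0.316 V < V_ov = 2.58 V, the device is in the triode region.
I_D = k_p [V_ov · V_SD − ½ V_SD²] = 5.22 × [2.58 × 0.316 − 0.5 × 0.316²] = 4 mA.

Triode; I_D = 4.00 mA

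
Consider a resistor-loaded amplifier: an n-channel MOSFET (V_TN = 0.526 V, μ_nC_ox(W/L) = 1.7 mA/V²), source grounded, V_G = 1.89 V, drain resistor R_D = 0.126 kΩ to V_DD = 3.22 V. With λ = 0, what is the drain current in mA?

V_GS = V_G = 1.89 V, so V_ov = 1.89 − 0.526 = 1.36 V.
Assume saturation: I_D = ½ k_n V_ov² = 0.5 × 1.7 × 1.36² = 1.58 mA, giving V_DS = V_DD − I_D R_D = 3.22 − 1.58 × 0.126 = 3.02 V.
V_DS = 3.02 V ≥ V_ov = 1.36 V, confirming saturation.

I_D = 1.58 mA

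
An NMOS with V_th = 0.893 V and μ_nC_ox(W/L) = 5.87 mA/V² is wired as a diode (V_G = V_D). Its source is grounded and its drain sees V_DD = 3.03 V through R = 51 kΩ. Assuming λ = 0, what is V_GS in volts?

With gate tied to drain, V_GS = V_DS ≥ V_GS − V_th, so the device is in saturation.
KCL at the drain: ½ k_n (V_GS − V_th)² = (V_DD − V_GS)/R.
Let x = V_GS − 0.893. Then 150 x² + x − 2.137 = 0, giving x = 0.116 V (positive root), so V_GS = 1.01 V.
I_D = (V_DD − V_GS)/R = (3.03 − 1.01) / 51 = 0.0396 mA.

V_GS = 1.01 V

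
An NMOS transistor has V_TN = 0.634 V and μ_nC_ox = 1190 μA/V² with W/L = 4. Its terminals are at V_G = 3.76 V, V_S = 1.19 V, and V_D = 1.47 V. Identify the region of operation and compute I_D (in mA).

V_GS = V_G − V_S = 3.76 − 1.19 = 2.57 V; V_DS = V_D − V_S = 1.47 − 1.19 = 0.28 V.
k_n = μ_nC_ox · (W/L) = 4.76 mA/V².
V_ov = V_GS − V_TN = 2.57 − 0.634 = 1.94 V.
Since V_DS = 0.28 V < V_ov = 1.94 V, the device is in the triode region.
I_D = k_n [V_ov · V_DS − ½ V_DS²] = 4.76 × [1.94 × 0.28 − 0.5 × 0.28²] = 2.39 mA.

Triode; I_D = 2.39 mA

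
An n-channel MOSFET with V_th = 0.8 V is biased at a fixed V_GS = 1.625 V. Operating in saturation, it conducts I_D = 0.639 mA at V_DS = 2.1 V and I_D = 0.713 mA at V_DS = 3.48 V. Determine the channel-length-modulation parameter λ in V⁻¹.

With V_GS fixed, I_D ∝ (1 + λ V_DS) in saturation, so I_D2/I_D1 = (1 + λ V_DS2)/(1 + λ V_DS1).
0.713/0.639 = 1.116 = (1 + 3.48 λ)/(1 + 2.1 λ).
Solving: λ (I_D1 V_DS2 − I_D2 V_DS1) = I_D2 − I_D1, so λ = (0.713 − 0.639) / (0.639 × 3.48 − 0.713 × 2.1) = 0.074 / 0.726 = 0.102 V⁻¹.

λ = 0.102 V⁻¹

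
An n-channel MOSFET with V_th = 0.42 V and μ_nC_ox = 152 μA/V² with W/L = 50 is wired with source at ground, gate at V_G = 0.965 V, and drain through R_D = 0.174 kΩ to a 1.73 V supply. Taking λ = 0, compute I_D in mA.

V_GS = V_G = 0.965 V, so V_ov = 0.965 − 0.42 = 0.545 V.
k_n = μ_nC_ox · (W/L) = 7.6 mA/V².
Assume saturation: I_D = ½ k_n V_ov² = 0.5 × 7.6 × 0.545² = 1.13 mA, giving V_DS = V_DD − I_D R_D = 1.73 − 1.13 × 0.174 = 1.53 V.
V_DS = 1.53 V ≥ V_ov = 0.545 V, confirming saturation.

I_D = 1.13 mA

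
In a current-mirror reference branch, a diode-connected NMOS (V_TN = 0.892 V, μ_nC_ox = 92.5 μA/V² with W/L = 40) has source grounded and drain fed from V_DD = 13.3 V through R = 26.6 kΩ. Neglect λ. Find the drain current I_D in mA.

I_D = 0.448 mA

With gate tied to drain, V_GS = V_DS ≥ V_GS − V_TN, so the device is in saturation.
k_n = μ_nC_ox · (W/L) = 3.7 mA/V².
KCL at the drain: ½ k_n (V_GS − V_TN)² = (V_DD − V_GS)/R.
Let x = V_GS − 0.892. Then 49.2 x² + x − 12.41 = 0, giving x = 0.492 V (positive root), so V_GS = 1.38 V.
I_D = (V_DD − V_GS)/R = (13.3 − 1.38) / 26.6 = 0.448 mA.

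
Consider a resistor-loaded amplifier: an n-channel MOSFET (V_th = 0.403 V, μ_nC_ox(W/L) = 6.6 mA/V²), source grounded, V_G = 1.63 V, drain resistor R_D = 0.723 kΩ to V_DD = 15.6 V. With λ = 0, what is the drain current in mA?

I_D = 4.97 mA

V_GS = V_G = 1.63 V, so V_ov = 1.63 − 0.403 = 1.23 V.
Assume saturation: I_D = ½ k_n V_ov² = 0.5 × 6.6 × 1.23² = 4.97 mA, giving V_DS = V_DD − I_D R_D = 15.6 − 4.97 × 0.723 = 12 V.
V_DS = 12 V ≥ V_ov = 1.23 V, confirming saturation.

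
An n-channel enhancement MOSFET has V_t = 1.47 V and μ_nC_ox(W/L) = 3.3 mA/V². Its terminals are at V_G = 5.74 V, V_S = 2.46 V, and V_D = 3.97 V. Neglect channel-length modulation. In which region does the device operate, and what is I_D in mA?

Triode; I_D = 5.26 mA

V_GS = V_G − V_S = 5.74 − 2.46 = 3.28 V; V_DS = V_D − V_S = 3.97 − 2.46 = 1.51 V.
V_ov = V_GS − V_t = 3.28 − 1.47 = 1.81 V.
Since V_DS = 1.51 V < V_ov = 1.81 V, the device is in the triode region.
I_D = k_n [V_ov · V_DS − ½ V_DS²] = 3.3 × [1.81 × 1.51 − 0.5 × 1.51²] = 5.26 mA.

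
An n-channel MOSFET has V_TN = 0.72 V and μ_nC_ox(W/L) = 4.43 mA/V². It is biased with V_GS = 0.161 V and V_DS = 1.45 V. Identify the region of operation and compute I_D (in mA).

V_GS = 0.161 V < V_TN = 0.72 V, so the transistor is in cutoff.

Cutoff; I_D = 0 mA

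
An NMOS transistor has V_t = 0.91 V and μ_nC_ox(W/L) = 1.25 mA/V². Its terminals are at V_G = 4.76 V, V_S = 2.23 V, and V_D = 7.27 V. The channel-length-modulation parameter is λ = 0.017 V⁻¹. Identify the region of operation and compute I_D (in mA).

Saturation; I_D = 1.78 mA

V_GS = V_G − V_S = 4.76 − 2.23 = 2.53 V; V_DS = V_D − V_S = 7.27 − 2.23 = 5.04 V.
V_ov = V_GS − V_t = 2.53 − 0.91 = 1.62 V.
Since V_DS = 5.04 V ≥ V_ov = 1.62 V, the device is in saturation.
I_D = ½ k_n V_ov² (1 + λ V_DS) = 0.5 × 1.25 × 1.62² × (1 + 0.017 × 5.04) = 1.78 mA.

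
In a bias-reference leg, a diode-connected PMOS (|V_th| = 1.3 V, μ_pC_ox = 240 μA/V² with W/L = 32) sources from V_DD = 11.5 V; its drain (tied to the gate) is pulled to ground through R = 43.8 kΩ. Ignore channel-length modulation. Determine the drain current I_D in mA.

With gate tied to drain, V_SG = V_SD ≥ V_SG − |V_th|, so the device is in saturation.
k_p = μ_pC_ox · (W/L) = 7.68 mA/V².
KCL at the drain: ½ k_p (V_SG − |V_th|)² = (V_DD − V_SG)/R.
Let x = V_SG − 1.3. Then 168 x² + x − 10.2 = 0, giving x = 0.243 V (positive root), so V_SG = 1.54 V.
I_D = (V_DD − V_SG)/R = (11.5 − 1.54) / 43.8 = 0.227 mA.

I_D = 0.227 mA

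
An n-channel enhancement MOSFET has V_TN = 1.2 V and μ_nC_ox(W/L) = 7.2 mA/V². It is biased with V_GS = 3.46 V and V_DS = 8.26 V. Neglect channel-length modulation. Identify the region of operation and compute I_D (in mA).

V_ov = V_GS − V_TN = 3.46 − 1.2 = 2.26 V.
Since V_DS = 8.26 V ≥ V_ov = 2.26 V, the device is in saturation.
I_D = ½ k_n V_ov² = 0.5 × 7.2 × 2.26² = 18.4 mA.

Saturation; I_D = 18.4 mA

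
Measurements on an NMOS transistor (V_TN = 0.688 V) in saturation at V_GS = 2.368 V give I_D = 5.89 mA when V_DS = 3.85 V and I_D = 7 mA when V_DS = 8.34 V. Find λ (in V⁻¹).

λ = 0.0501 V⁻¹

With V_GS fixed, I_D ∝ (1 + λ V_DS) in saturation, so I_D2/I_D1 = (1 + λ V_DS2)/(1 + λ V_DS1).
7/5.89 = 1.188 = (1 + 8.34 λ)/(1 + 3.85 λ).
Solving: λ (I_D1 V_DS2 − I_D2 V_DS1) = I_D2 − I_D1, so λ = (7 − 5.89) / (5.89 × 8.34 − 7 × 3.85) = 1.11 / 22.2 = 0.0501 V⁻¹.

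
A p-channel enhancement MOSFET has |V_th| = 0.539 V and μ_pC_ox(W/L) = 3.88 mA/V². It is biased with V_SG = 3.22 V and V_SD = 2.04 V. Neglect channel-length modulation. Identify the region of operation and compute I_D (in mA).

V_ov = V_SG − |V_th| = 3.22 − 0.539 = 2.68 V.
Since V_SD = 2.04 V < V_ov = 2.68 V, the device is in the triode region.
I_D = k_p [V_ov · V_SD − ½ V_SD²] = 3.88 × [2.68 × 2.04 − 0.5 × 2.04²] = 13.1 mA.

Triode; I_D = 13.1 mA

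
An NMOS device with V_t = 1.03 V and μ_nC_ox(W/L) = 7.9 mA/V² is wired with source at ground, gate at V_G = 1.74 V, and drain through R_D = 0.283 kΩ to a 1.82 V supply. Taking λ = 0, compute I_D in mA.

V_GS = V_G = 1.74 V, so V_ov = 1.74 − 1.03 = 0.71 V.
Assume saturation: I_D = ½ k_n V_ov² = 0.5 × 7.9 × 0.71² = 1.99 mA, giving V_DS = V_DD − I_D R_D = 1.82 − 1.99 × 0.283 = 1.26 V.
V_DS = 1.26 V ≥ V_ov = 0.71 V, confirming saturation.

I_D = 1.99 mA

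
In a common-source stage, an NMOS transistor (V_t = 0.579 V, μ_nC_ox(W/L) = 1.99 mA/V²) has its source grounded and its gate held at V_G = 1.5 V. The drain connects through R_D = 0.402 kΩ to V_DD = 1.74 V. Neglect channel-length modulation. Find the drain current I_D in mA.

V_GS = V_G = 1.5 V, so V_ov = 1.5 − 0.579 = 0.921 V.
Assume saturation: I_D = ½ k_n V_ov² = 0.5 × 1.99 × 0.921² = 0.844 mA, giving V_DS = V_DD − I_D R_D = 1.74 − 0.844 × 0.402 = 1.4 V.
V_DS = 1.4 V ≥ V_ov = 0.921 V, confirming saturation.

I_D = 0.844 mA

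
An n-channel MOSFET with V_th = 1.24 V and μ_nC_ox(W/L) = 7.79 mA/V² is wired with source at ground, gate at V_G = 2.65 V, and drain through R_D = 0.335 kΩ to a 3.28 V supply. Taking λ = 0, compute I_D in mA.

V_GS = V_G = 2.65 V, so V_ov = 2.65 − 1.24 = 1.41 V.
Assume saturation: I_D = ½ k_n V_ov² = 0.5 × 7.79 × 1.41² = 7.74 mA, giving V_DS = V_DD − I_D R_D = 3.28 − 7.74 × 0.335 = 0.686 V.
But 0.686 V < V_ov = 1.41 V, so the device is actually in triode.
In triode I_D = k_n[V_ov V_DS − ½ V_DS²] and I_D = (V_DD − V_DS)/R_D. Equating: 1.3 V_DS² − 4.68 V_DS + 3.28 = 0, giving V_DS = 0.955 V (the root below V_ov).
I_D = (3.28 − 0.955) / 0.335 = 6.94 mA.

I_D = 6.94 mA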